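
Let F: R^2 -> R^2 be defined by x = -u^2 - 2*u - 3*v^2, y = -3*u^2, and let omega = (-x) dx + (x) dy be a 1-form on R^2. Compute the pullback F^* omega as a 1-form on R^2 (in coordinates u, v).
F^* omega = (4*u^3 + 6*u^2 + 12*u*v^2 - 4*u - 6*v^2) du + (6*v*(-u^2 - 2*u - 3*v^2)) dv

Using F^*(f dg) = (f ∘ F) d(g ∘ F), substitute each coordinate x_i by F_i(u, v) in f_i, and replace dx_i by d F_i = (∂F_i/∂u) du + (∂F_i/∂v) dv.
  For the x component: f_1(F) = u^2 + 2*u + 3*v^2; d F_1 = (-2*u - 2) du + (-6*v) dv
  For the y component: f_2(F) = -u^2 - 2*u - 3*v^2; d F_2 = (-6*u) du + (0) dv
Combining and collecting du, dv coefficients:
  coeff of du: 4*u^3 + 6*u^2 + 12*u*v^2 - 4*u - 6*v^2
  coeff of dv: 6*v*(-u^2 - 2*u - 3*v^2)
F^* omega = (4*u^3 + 6*u^2 + 12*u*v^2 - 4*u - 6*v^2) du + (6*v*(-u^2 - 2*u - 3*v^2)) dv.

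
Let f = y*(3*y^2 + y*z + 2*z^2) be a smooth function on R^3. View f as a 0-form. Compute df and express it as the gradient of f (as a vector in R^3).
df = (0) dx + (9*y^2 + 2*y*z + 2*z^2) dy + (y*(y + 4*z)) dz; grad f = (0, 9*y^2 + 2*y*z + 2*z^2, y*(y + 4*z))

For a 0-form f, d f = (∂f/∂x) dx + (∂f/∂y) dy + (∂f/∂z) dz. The components of the vector representation are exactly the entries of grad f in Cartesian coordinates:
  ∂f/∂x = 0
  ∂f/∂y = 9*y^2 + 2*y*z + 2*z^2
  ∂f/∂z = y*(y + 4*z).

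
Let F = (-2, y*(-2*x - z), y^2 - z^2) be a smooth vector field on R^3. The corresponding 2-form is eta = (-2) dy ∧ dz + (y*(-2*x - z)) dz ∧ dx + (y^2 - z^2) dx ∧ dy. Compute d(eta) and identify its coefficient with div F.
d(eta) = (-2*x - 3*z) dx ∧ dy ∧ dz; div F = -2*x - 3*z

For a 2-form in R^3 of the form above, applying d gives a 3-form with coefficient ∂P/∂x + ∂Q/∂y + ∂R/∂z:
  ∂P/∂x = 0
  ∂Q/∂y = -2*x - z
  ∂R/∂z = -2*z
Sum = -2*x - 3*z, which is exactly div F.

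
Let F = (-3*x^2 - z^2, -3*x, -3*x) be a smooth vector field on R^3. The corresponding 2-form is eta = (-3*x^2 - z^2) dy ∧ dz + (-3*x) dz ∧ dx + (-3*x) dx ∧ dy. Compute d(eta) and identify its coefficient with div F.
d(eta) = (-6*x) dx ∧ dy ∧ dz; div F = -6*x

For a 2-form in R^3 of the form above, applying d gives a 3-form with coefficient ∂P/∂x + ∂Q/∂y + ∂R/∂z:
  ∂P/∂x = -6*x
  ∂Q/∂y = 0
  ∂R/∂z = 0
Sum = -6*x, which is exactly div F.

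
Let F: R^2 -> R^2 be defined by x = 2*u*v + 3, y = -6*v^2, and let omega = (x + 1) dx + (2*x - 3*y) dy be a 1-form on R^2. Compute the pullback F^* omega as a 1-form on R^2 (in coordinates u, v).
F^* omega = (4*v*(u*v + 2)) du + (4*u^2*v - 48*u*v^2 + 8*u - 216*v^3 - 72*v) dv

Using F^*(f dg) = (f ∘ F) d(g ∘ F), substitute each coordinate x_i by F_i(u, v) in f_i, and replace dx_i by d F_i = (∂F_i/∂u) du + (∂F_i/∂v) dv.
  For the x component: f_1(F) = 2*u*v + 4; d F_1 = (2*v) du + (2*u) dv
  For the y component: f_2(F) = 4*u*v + 18*v^2 + 6; d F_2 = (0) du + (-12*v) dv
Combining and collecting du, dv coefficients:
  coeff of du: 4*v*(u*v + 2)
  coeff of dv: 4*u^2*v - 48*u*v^2 + 8*u - 216*v^3 - 72*v
F^* omega = (4*v*(u*v + 2)) du + (4*u^2*v - 48*u*v^2 + 8*u - 216*v^3 - 72*v) dv.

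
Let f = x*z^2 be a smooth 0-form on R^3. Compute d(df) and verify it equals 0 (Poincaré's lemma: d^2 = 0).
d(df) = 0

Step 1: df = sum_i (∂f/∂x_i) dx_i = (z^2) dx + (0) dy + (2*x*z) dz.
Step 2: Apply d again. Using the 1-form formula, the coefficient of dx ∧ dy in d(df) is ∂^2 f/∂x ∂y - ∂^2 f/∂y ∂x = (0) - (0) = 0 (equality of mixed partials for smooth f).
Similarly for dx ∧ dz and dy ∧ dz — all coefficients vanish. So d(df) = 0.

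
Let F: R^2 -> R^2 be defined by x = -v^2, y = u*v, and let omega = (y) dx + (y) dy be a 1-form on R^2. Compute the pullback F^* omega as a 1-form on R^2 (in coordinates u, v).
F^* omega = (u*v^2) du + (u*v*(u - 2*v)) dv

Using F^*(f dg) = (f ∘ F) d(g ∘ F), substitute each coordinate x_i by F_i(u, v) in f_i, and replace dx_i by d F_i = (∂F_i/∂u) du + (∂F_i/∂v) dv.
  For the x component: f_1(F) = u*v; d F_1 = (0) du + (-2*v) dv
  For the y component: f_2(F) = u*v; d F_2 = (v) du + (u) dv
Combining and collecting du, dv coefficients:
  coeff of du: u*v^2
  coeff of dv: u*v*(u - 2*v)
F^* omega = (u*v^2) du + (u*v*(u - 2*v)) dv.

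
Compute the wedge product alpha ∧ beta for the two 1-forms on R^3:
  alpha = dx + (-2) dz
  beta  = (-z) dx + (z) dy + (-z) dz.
alpha ∧ beta = (z) dx ∧ dy + (-3*z) dx ∧ dz + (2*z) dy ∧ dz

Distribute the wedge, using dx_i ∧ dx_j = -dx_j ∧ dx_i and dx_i ∧ dx_i = 0. For each pair (i, j) with i < j, the coefficient of dx_i ∧ dx_j in alpha ∧ beta is (alpha_i * beta_j - alpha_j * beta_i). Collecting: alpha ∧ beta = (z) dx ∧ dy + (-3*z) dx ∧ dz + (2*z) dy ∧ dz.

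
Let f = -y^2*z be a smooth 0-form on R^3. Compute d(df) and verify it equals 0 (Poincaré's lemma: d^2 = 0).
d(df) = 0

Step 1: df = sum_i (∂f/∂x_i) dx_i = (0) dx + (-2*y*z) dy + (-y^2) dz.
Step 2: Apply d again. Using the 1-form formula, the coefficient of dx ∧ dy in d(df) is ∂^2 f/∂x ∂y - ∂^2 f/∂y ∂x = (0) - (0) = 0 (equality of mixed partials for smooth f).
Similarly for dx ∧ dz and dy ∧ dz — all coefficients vanish. So d(df) = 0.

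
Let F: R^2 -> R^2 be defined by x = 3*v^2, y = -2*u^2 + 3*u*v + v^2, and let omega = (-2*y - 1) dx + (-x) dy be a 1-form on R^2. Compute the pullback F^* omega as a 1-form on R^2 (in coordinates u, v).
F^* omega = (v^2*(12*u - 9*v)) du + (3*v*(8*u^2 - 15*u*v - 6*v^2 - 2)) dv

Using F^*(f dg) = (f ∘ F) d(g ∘ F), substitute each coordinate x_i by F_i(u, v) in f_i, and replace dx_i by d F_i = (∂F_i/∂u) du + (∂F_i/∂v) dv.
  For the x component: f_1(F) = 4*u^2 - 6*u*v - 2*v^2 - 1; d F_1 = (0) du + (6*v) dv
  For the y component: f_2(F) = -3*v^2; d F_2 = (-4*u + 3*v) du + (3*u + 2*v) dv
Combining and collecting du, dv coefficients:
  coeff of du: v^2*(12*u - 9*v)
  coeff of dv: 3*v*(8*u^2 - 15*u*v - 6*v^2 - 2)
F^* omega = (v^2*(12*u - 9*v)) du + (3*v*(8*u^2 - 15*u*v - 6*v^2 - 2)) dv.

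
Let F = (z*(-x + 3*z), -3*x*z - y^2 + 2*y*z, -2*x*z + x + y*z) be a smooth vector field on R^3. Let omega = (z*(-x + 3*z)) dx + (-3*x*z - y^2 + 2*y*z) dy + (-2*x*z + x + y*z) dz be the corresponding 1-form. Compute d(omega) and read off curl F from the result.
d(omega) = (3*x - 2*y + z) dy ∧ dz + (-x + 8*z - 1) dz ∧ dx + (-3*z) dx ∧ dy; curl F = (3*x - 2*y + z, -x + 8*z - 1, -3*z)

d omega = sum_{i<j} (∂f_j/∂x_i - ∂f_i/∂x_j) dx_i ∧ dx_j. Under the identification (dy ∧ dz, dz ∧ dx, dx ∧ dy) ↔ (e_x, e_y, e_z), the coefficients are exactly the components of curl F. Compute:
  ∂R/∂y - ∂Q/∂z = (z) - (-3*x + 2*y) = 3*x - 2*y + z
  ∂P/∂z - ∂R/∂x = (-x + 6*z) - (1 - 2*z) = -x + 8*z - 1
  ∂Q/∂x - ∂P/∂y = (-3*z) - (0) = -3*z.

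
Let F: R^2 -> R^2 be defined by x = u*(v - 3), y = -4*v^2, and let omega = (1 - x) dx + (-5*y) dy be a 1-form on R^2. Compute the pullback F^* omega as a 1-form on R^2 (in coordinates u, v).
F^* omega = (-u*v^2 + 6*u*v - 9*u + v - 3) du + (-u^2*v + 3*u^2 + u - 160*v^3) dv

Using F^*(f dg) = (f ∘ F) d(g ∘ F), substitute each coordinate x_i by F_i(u, v) in f_i, and replace dx_i by d F_i = (∂F_i/∂u) du + (∂F_i/∂v) dv.
  For the x component: f_1(F) = -u*v + 3*u + 1; d F_1 = (v - 3) du + (u) dv
  For the y component: f_2(F) = 20*v^2; d F_2 = (0) du + (-8*v) dv
Combining and collecting du, dv coefficients:
  coeff of du: -u*v^2 + 6*u*v - 9*u + v - 3
  coeff of dv: -u^2*v + 3*u^2 + u - 160*v^3
F^* omega = (-u*v^2 + 6*u*v - 9*u + v - 3) du + (-u^2*v + 3*u^2 + u - 160*v^3) dv.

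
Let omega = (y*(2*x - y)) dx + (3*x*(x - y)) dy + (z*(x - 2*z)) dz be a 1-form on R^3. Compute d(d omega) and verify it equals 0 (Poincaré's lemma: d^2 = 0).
d(d omega) = 0

Step 1: d omega = sum_{i<j} (∂f_j/∂x_i - ∂f_i/∂x_j) dx_i ∧ dx_j:
  coeff of dx ∧ dy: 4*x - y
  coeff of dx ∧ dz: z
  coeff of dy ∧ dz: 0
Step 2: Apply d again to each 2-form coefficient. The only possible 3-form in R^3 is dx ∧ dy ∧ dz, with coefficient
  ∂(coeff of dy∧dz)/∂x - ∂(coeff of dx∧dz)/∂y + ∂(coeff of dx∧dy)/∂z
  = ∂/∂x (0) - ∂/∂y (z) + ∂/∂z (4*x - y).
Each of these terms simplifies to sums of mixed partials that cancel in pairs. The result is 0 (by equality of mixed partials for smooth functions — Schwarz / Clairaut).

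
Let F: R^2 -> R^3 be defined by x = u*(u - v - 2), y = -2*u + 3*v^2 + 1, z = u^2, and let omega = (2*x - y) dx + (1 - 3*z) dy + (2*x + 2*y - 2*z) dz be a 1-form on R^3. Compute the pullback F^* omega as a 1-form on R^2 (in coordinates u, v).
F^* omega = (4*u^3 - 10*u^2*v - 18*u^2 + 8*u*v^2 + 6*u*v + 6*u + 3*v^3 + 6*v^2 + v) du + (-2*u^3 - 16*u^2*v + 2*u^2 + 3*u*v^2 + u + 6*v) dv

Using F^*(f dg) = (f ∘ F) d(g ∘ F), substitute each coordinate x_i by F_i(u, v) in f_i, and replace dx_i by d F_i = (∂F_i/∂u) du + (∂F_i/∂v) dv.
  For the x component: f_1(F) = 2*u^2 - 2*u*v - 2*u - 3*v^2 - 1; d F_1 = (2*u - v - 2) du + (-u) dv
  For the y component: f_2(F) = 1 - 3*u^2; d F_2 = (-2) du + (6*v) dv
  For the z component: f_3(F) = -2*u*v - 8*u + 6*v^2 + 2; d F_3 = (2*u) du + (0) dv
Combining and collecting du, dv coefficients:
  coeff of du: 4*u^3 - 10*u^2*v - 18*u^2 + 8*u*v^2 + 6*u*v + 6*u + 3*v^3 + 6*v^2 + v
  coeff of dv: -2*u^3 - 16*u^2*v + 2*u^2 + 3*u*v^2 + u + 6*v
F^* omega = (4*u^3 - 10*u^2*v - 18*u^2 + 8*u*v^2 + 6*u*v + 6*u + 3*v^3 + 6*v^2 + v) du + (-2*u^3 - 16*u^2*v + 2*u^2 + 3*u*v^2 + u + 6*v) dv.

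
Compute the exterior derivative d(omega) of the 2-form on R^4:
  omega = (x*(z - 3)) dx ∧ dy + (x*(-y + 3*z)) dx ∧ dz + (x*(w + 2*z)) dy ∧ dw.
d(omega) = (2*x) dx ∧ dy ∧ dz + (w + 2*z) dx ∧ dy ∧ dw + (-2*x) dy ∧ dz ∧ dw

For a 2-form omega = sum_{i<j} g_{ij} dx_i ∧ dx_j, the exterior derivative is
  d(omega) = sum_{i<j} d(g_{ij}) ∧ dx_i ∧ dx_j = sum_{i<j, k} (∂g_{ij}/∂x_k) dx_k ∧ dx_i ∧ dx_j.
Expand each term, using dx_k ∧ dx_i ∧ dx_j = sgn(permutation) dx_{(a)} ∧ dx_{(b)} ∧ dx_{(c)} with (a < b < c) sorted:
  d(x*(z - 3)) includes (∂/∂z)(x*(z - 3)) dz = (x) dz, which multiplied by dx ∧ dy gives (x) dx ∧ dy ∧ dz
  d(x*(-y + 3*z)) includes (∂/∂y)(x*(-y + 3*z)) dy = (-x) dy, which multiplied by dx ∧ dz gives (x) dx ∧ dy ∧ dz
  d(x*(w + 2*z)) includes (∂/∂x)(x*(w + 2*z)) dx = (w + 2*z) dx, which multiplied by dy ∧ dw gives (w + 2*z) dx ∧ dy ∧ dw
  d(x*(w + 2*z)) includes (∂/∂z)(x*(w + 2*z)) dz = (2*x) dz, which multiplied by dy ∧ dw gives (-2*x) dy ∧ dz ∧ dw
Collecting like 3-forms: d(omega) = (2*x) dx ∧ dy ∧ dz + (w + 2*z) dx ∧ dy ∧ dw + (-2*x) dy ∧ dz ∧ dw.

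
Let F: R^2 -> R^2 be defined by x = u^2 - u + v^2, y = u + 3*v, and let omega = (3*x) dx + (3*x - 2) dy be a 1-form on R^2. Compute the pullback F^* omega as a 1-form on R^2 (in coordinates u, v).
F^* omega = (6*u^3 - 6*u^2 + 6*u*v^2 - 2) du + (6*u^2*v + 9*u^2 - 6*u*v - 9*u + 6*v^3 + 9*v^2 - 6) dv

Using F^*(f dg) = (f ∘ F) d(g ∘ F), substitute each coordinate x_i by F_i(u, v) in f_i, and replace dx_i by d F_i = (∂F_i/∂u) du + (∂F_i/∂v) dv.
  For the x component: f_1(F) = 3*u^2 - 3*u + 3*v^2; d F_1 = (2*u - 1) du + (2*v) dv
  For the y component: f_2(F) = 3*u^2 - 3*u + 3*v^2 - 2; d F_2 = (1) du + (3) dv
Combining and collecting du, dv coefficients:
  coeff of du: 6*u^3 - 6*u^2 + 6*u*v^2 - 2
  coeff of dv: 6*u^2*v + 9*u^2 - 6*u*v - 9*u + 6*v^3 + 9*v^2 - 6
F^* omega = (6*u^3 - 6*u^2 + 6*u*v^2 - 2) du + (6*u^2*v + 9*u^2 - 6*u*v - 9*u + 6*v^3 + 9*v^2 - 6) dv.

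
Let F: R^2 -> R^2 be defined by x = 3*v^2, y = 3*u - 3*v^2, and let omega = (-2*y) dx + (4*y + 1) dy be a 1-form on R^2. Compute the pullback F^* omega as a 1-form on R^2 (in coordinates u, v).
F^* omega = (36*u - 36*v^2 + 3) du + (6*v*(-18*u + 18*v^2 - 1)) dv

Using F^*(f dg) = (f ∘ F) d(g ∘ F), substitute each coordinate x_i by F_i(u, v) in f_i, and replace dx_i by d F_i = (∂F_i/∂u) du + (∂F_i/∂v) dv.
  For the x component: f_1(F) = -6*u + 6*v^2; d F_1 = (0) du + (6*v) dv
  For the y component: f_2(F) = 12*u - 12*v^2 + 1; d F_2 = (3) du + (-6*v) dv
Combining and collecting du, dv coefficients:
  coeff of du: 36*u - 36*v^2 + 3
  coeff of dv: 6*v*(-18*u + 18*v^2 - 1)
F^* omega = (36*u - 36*v^2 + 3) du + (6*v*(-18*u + 18*v^2 - 1)) dv.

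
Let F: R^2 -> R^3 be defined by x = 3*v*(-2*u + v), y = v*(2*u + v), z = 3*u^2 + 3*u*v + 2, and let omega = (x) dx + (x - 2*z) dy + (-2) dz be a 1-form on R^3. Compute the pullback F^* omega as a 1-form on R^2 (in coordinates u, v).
F^* omega = (-12*u^2*v + 12*u*v^2 - 12*u - 12*v^3 - 14*v) du + (-12*u^3 - 72*u*v^2 - 14*u + 24*v^3 - 8*v) dv

Using F^*(f dg) = (f ∘ F) d(g ∘ F), substitute each coordinate x_i by F_i(u, v) in f_i, and replace dx_i by d F_i = (∂F_i/∂u) du + (∂F_i/∂v) dv.
  For the x component: f_1(F) = 3*v*(-2*u + v); d F_1 = (-6*v) du + (-6*u + 6*v) dv
  For the y component: f_2(F) = -6*u^2 - 12*u*v + 3*v^2 - 4; d F_2 = (2*v) du + (2*u + 2*v) dv
  For the z component: f_3(F) = -2; d F_3 = (6*u + 3*v) du + (3*u) dv
Combining and collecting du, dv coefficients:
  coeff of du: -12*u^2*v + 12*u*v^2 - 12*u - 12*v^3 - 14*v
  coeff of dv: -12*u^3 - 72*u*v^2 - 14*u + 24*v^3 - 8*v
F^* omega = (-12*u^2*v + 12*u*v^2 - 12*u - 12*v^3 - 14*v) du + (-12*u^3 - 72*u*v^2 - 14*u + 24*v^3 - 8*v) dv.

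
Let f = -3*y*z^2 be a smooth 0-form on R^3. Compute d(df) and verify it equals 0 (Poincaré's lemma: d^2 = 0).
d(df) = 0

Step 1: df = sum_i (∂f/∂x_i) dx_i = (0) dx + (-3*z^2) dy + (-6*y*z) dz.
Step 2: Apply d again. Using the 1-form formula, the coefficient of dx ∧ dy in d(df) is ∂^2 f/∂x ∂y - ∂^2 f/∂y ∂x = (0) - (0) = 0 (equality of mixed partials for smooth f).
Similarly for dx ∧ dz and dy ∧ dz — all coefficients vanish. So d(df) = 0.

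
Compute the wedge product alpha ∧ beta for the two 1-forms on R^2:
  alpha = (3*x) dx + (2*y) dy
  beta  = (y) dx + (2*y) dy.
alpha ∧ beta = (2*y*(3*x - y)) dx ∧ dy

Distribute the wedge, using dx_i ∧ dx_j = -dx_j ∧ dx_i and dx_i ∧ dx_i = 0. For each pair (i, j) with i < j, the coefficient of dx_i ∧ dx_j in alpha ∧ beta is (alpha_i * beta_j - alpha_j * beta_i). Collecting: alpha ∧ beta = (2*y*(3*x - y)) dx ∧ dy.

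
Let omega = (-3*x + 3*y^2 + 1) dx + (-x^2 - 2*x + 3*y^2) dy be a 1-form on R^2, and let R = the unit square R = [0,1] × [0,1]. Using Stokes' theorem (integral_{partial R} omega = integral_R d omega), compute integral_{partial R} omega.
integral_(partial R) omega = -6

Stokes: integral_partial_R omega = integral_R d omega with d omega = (∂Q/∂x - ∂P/∂y) dx ∧ dy.
  ∂Q/∂x = -2*x - 2
  ∂P/∂y = 6*y
  integrand = ∂Q/∂x - ∂P/∂y = -2*x - 6*y - 2.
Integrating over R: integral_0^1 integral_0^1 (-2*x - 6*y - 2) dx dy = -6.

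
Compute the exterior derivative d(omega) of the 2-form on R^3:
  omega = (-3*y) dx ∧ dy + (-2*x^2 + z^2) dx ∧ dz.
d(omega) = 0

For a 2-form omega = sum_{i<j} g_{ij} dx_i ∧ dx_j, the exterior derivative is
  d(omega) = sum_{i<j} d(g_{ij}) ∧ dx_i ∧ dx_j = sum_{i<j, k} (∂g_{ij}/∂x_k) dx_k ∧ dx_i ∧ dx_j.
Expand each term, using dx_k ∧ dx_i ∧ dx_j = sgn(permutation) dx_{(a)} ∧ dx_{(b)} ∧ dx_{(c)} with (a < b < c) sorted:

Collecting like 3-forms: d(omega) = 0.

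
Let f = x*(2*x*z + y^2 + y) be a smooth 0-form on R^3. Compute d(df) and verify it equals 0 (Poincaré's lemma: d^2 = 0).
d(df) = 0

Step 1: df = sum_i (∂f/∂x_i) dx_i = (4*x*z + y^2 + y) dx + (x*(2*y + 1)) dy + (2*x^2) dz.
Step 2: Apply d again. Using the 1-form formula, the coefficient of dx ∧ dy in d(df) is ∂^2 f/∂x ∂y - ∂^2 f/∂y ∂x = (2*y + 1) - (2*y + 1) = 0 (equality of mixed partials for smooth f).
Similarly for dx ∧ dz and dy ∧ dz — all coefficients vanish. So d(df) = 0.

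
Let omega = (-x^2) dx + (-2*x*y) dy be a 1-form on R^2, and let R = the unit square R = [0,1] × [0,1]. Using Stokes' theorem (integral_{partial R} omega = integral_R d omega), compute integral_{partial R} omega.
integral_(partial R) omega = -1

Stokes: integral_partial_R omega = integral_R d omega with d omega = (∂Q/∂x - ∂P/∂y) dx ∧ dy.
  ∂Q/∂x = -2*y
  ∂P/∂y = 0
  integrand = ∂Q/∂x - ∂P/∂y = -2*y.
Integrating over R: integral_0^1 integral_0^1 (-2*y) dx dy = -1.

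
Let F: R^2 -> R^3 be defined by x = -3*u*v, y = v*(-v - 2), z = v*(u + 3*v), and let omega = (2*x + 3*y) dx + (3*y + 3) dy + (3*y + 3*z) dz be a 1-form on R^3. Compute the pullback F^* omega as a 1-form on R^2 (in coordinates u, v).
F^* omega = (v^2*(21*u + 15*v + 12)) du + (21*u^2*v + 33*u*v^2 + 12*u*v + 42*v^3 - 18*v^2 + 6*v - 6) dv

Using F^*(f dg) = (f ∘ F) d(g ∘ F), substitute each coordinate x_i by F_i(u, v) in f_i, and replace dx_i by d F_i = (∂F_i/∂u) du + (∂F_i/∂v) dv.
  For the x component: f_1(F) = 3*v*(-2*u - v - 2); d F_1 = (-3*v) du + (-3*u) dv
  For the y component: f_2(F) = -3*v^2 - 6*v + 3; d F_2 = (0) du + (-2*v - 2) dv
  For the z component: f_3(F) = 3*v*(u + 2*v - 2); d F_3 = (v) du + (u + 6*v) dv
Combining and collecting du, dv coefficients:
  coeff of du: v^2*(21*u + 15*v + 12)
  coeff of dv: 21*u^2*v + 33*u*v^2 + 12*u*v + 42*v^3 - 18*v^2 + 6*v - 6
F^* omega = (v^2*(21*u + 15*v + 12)) du + (21*u^2*v + 33*u*v^2 + 12*u*v + 42*v^3 - 18*v^2 + 6*v - 6) dv.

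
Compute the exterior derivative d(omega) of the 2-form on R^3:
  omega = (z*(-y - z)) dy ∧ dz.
d(omega) = 0

For a 2-form omega = sum_{i<j} g_{ij} dx_i ∧ dx_j, the exterior derivative is
  d(omega) = sum_{i<j} d(g_{ij}) ∧ dx_i ∧ dx_j = sum_{i<j, k} (∂g_{ij}/∂x_k) dx_k ∧ dx_i ∧ dx_j.
Expand each term, using dx_k ∧ dx_i ∧ dx_j = sgn(permutation) dx_{(a)} ∧ dx_{(b)} ∧ dx_{(c)} with (a < b < c) sorted:

Collecting like 3-forms: d(omega) = 0.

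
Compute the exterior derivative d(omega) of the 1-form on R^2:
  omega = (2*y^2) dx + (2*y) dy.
d(omega) = (-4*y) dx ∧ dy

For a 1-form omega = sum_i f_i dx_i, the exterior derivative is
  d(omega) = sum_{i < j} (∂f_j/∂x_i - ∂f_i/∂x_j) dx_i ∧ dx_j.
  coefficient of dx ∧ dy: ∂f_2/∂x - ∂f_1/∂y = ∂(2*y)/∂x - ∂(2*y^2)/∂y = -4*y
Assembling: d(omega) = (-4*y) dx ∧ dy.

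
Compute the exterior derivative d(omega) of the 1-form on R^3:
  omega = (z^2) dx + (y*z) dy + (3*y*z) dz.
d(omega) = (-2*z) dx ∧ dz + (-y + 3*z) dy ∧ dz

For a 1-form omega = sum_i f_i dx_i, the exterior derivative is
  d(omega) = sum_{i < j} (∂f_j/∂x_i - ∂f_i/∂x_j) dx_i ∧ dx_j.
  coefficient of dx ∧ dz: ∂f_3/∂x - ∂f_1/∂z = ∂(3*y*z)/∂x - ∂(z^2)/∂z = -2*z
  coefficient of dy ∧ dz: ∂f_3/∂y - ∂f_2/∂z = ∂(3*y*z)/∂y - ∂(y*z)/∂z = -y + 3*z
Assembling: d(omega) = (-2*z) dx ∧ dz + (-y + 3*z) dy ∧ dz.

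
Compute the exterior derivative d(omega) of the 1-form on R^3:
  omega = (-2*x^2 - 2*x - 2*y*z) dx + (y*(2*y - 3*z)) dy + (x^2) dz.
d(omega) = (2*z) dx ∧ dy + (2*x + 2*y) dx ∧ dz + (3*y) dy ∧ dz

For a 1-form omega = sum_i f_i dx_i, the exterior derivative is
  d(omega) = sum_{i < j} (∂f_j/∂x_i - ∂f_i/∂x_j) dx_i ∧ dx_j.
  coefficient of dx ∧ dy: ∂f_2/∂x - ∂f_1/∂y = ∂(y*(2*y - 3*z))/∂x - ∂(-2*x^2 - 2*x - 2*y*z)/∂y = 2*z
  coefficient of dx ∧ dz: ∂f_3/∂x - ∂f_1/∂z = ∂(x^2)/∂x - ∂(-2*x^2 - 2*x - 2*y*z)/∂z = 2*x + 2*y
  coefficient of dy ∧ dz: ∂f_3/∂y - ∂f_2/∂z = ∂(x^2)/∂y - ∂(y*(2*y - 3*z))/∂z = 3*y
Assembling: d(omega) = (2*z) dx ∧ dy + (2*x + 2*y) dx ∧ dz + (3*y) dy ∧ dz.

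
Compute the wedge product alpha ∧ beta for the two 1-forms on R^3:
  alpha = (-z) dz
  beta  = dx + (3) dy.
alpha ∧ beta = (z) dx ∧ dz + (3*z) dy ∧ dz

Distribute the wedge, using dx_i ∧ dx_j = -dx_j ∧ dx_i and dx_i ∧ dx_i = 0. For each pair (i, j) with i < j, the coefficient of dx_i ∧ dx_j in alpha ∧ beta is (alpha_i * beta_j - alpha_j * beta_i). Collecting: alpha ∧ beta = (z) dx ∧ dz + (3*z) dy ∧ dz.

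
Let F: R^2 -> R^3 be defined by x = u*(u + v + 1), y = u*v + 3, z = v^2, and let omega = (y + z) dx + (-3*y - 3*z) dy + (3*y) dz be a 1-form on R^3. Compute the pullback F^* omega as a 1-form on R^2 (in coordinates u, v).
F^* omega = (2*u^2*v + u*v + 6*u - 2*v^3 + v^2 - 6*v + 3) du + (-2*u^2*v + 4*u*v^2 - 6*u + 18*v) dv

Using F^*(f dg) = (f ∘ F) d(g ∘ F), substitute each coordinate x_i by F_i(u, v) in f_i, and replace dx_i by d F_i = (∂F_i/∂u) du + (∂F_i/∂v) dv.
  For the x component: f_1(F) = u*v + v^2 + 3; d F_1 = (2*u + v + 1) du + (u) dv
  For the y component: f_2(F) = -3*u*v - 3*v^2 - 9; d F_2 = (v) du + (u) dv
  For the z component: f_3(F) = 3*u*v + 9; d F_3 = (0) du + (2*v) dv
Combining and collecting du, dv coefficients:
  coeff of du: 2*u^2*v + u*v + 6*u - 2*v^3 + v^2 - 6*v + 3
  coeff of dv: -2*u^2*v + 4*u*v^2 - 6*u + 18*v
F^* omega = (2*u^2*v + u*v + 6*u - 2*v^3 + v^2 - 6*v + 3) du + (-2*u^2*v + 4*u*v^2 - 6*u + 18*v) dv.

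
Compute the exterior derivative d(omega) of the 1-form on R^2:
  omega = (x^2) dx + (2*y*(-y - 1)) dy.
d(omega) = 0

For a 1-form omega = sum_i f_i dx_i, the exterior derivative is
  d(omega) = sum_{i < j} (∂f_j/∂x_i - ∂f_i/∂x_j) dx_i ∧ dx_j.

Assembling: d(omega) = 0.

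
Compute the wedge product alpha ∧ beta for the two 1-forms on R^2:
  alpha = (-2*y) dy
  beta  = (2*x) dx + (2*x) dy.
alpha ∧ beta = (4*x*y) dx ∧ dy

Distribute the wedge, using dx_i ∧ dx_j = -dx_j ∧ dx_i and dx_i ∧ dx_i = 0. For each pair (i, j) with i < j, the coefficient of dx_i ∧ dx_j in alpha ∧ beta is (alpha_i * beta_j - alpha_j * beta_i). Collecting: alpha ∧ beta = (4*x*y) dx ∧ dy.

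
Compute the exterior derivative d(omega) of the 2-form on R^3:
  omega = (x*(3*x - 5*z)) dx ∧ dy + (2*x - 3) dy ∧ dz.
d(omega) = (2 - 5*x) dx ∧ dy ∧ dz

For a 2-form omega = sum_{i<j} g_{ij} dx_i ∧ dx_j, the exterior derivative is
  d(omega) = sum_{i<j} d(g_{ij}) ∧ dx_i ∧ dx_j = sum_{i<j, k} (∂g_{ij}/∂x_k) dx_k ∧ dx_i ∧ dx_j.
Expand each term, using dx_k ∧ dx_i ∧ dx_j = sgn(permutation) dx_{(a)} ∧ dx_{(b)} ∧ dx_{(c)} with (a < b < c) sorted:
  d(x*(3*x - 5*z)) includes (∂/∂z)(x*(3*x - 5*z)) dz = (-5*x) dz, which multiplied by dx ∧ dy gives (-5*x) dx ∧ dy ∧ dz
  d(2*x - 3) includes (∂/∂x)(2*x - 3) dx = (2) dx, which multiplied by dy ∧ dz gives (2) dx ∧ dy ∧ dz
Collecting like 3-forms: d(omega) = (2 - 5*x) dx ∧ dy ∧ dz.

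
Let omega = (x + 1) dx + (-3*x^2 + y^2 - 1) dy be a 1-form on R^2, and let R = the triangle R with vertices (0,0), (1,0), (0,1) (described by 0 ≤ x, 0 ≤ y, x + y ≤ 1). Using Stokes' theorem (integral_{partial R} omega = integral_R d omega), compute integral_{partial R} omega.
integral_(partial R) omega = -1

Stokes: integral_partial_R omega = integral_R d omega with d omega = (∂Q/∂x - ∂P/∂y) dx ∧ dy.
  ∂Q/∂x = -6*x
  ∂P/∂y = 0
  integrand = ∂Q/∂x - ∂P/∂y = -6*x.
Integrating over R: integral_0^1 integral_0^{1-x} (-6*x) dy dx = -1.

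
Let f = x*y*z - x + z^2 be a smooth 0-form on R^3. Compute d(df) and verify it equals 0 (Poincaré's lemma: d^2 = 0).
d(df) = 0

Step 1: df = sum_i (∂f/∂x_i) dx_i = (y*z - 1) dx + (x*z) dy + (x*y + 2*z) dz.
Step 2: Apply d again. Using the 1-form formula, the coefficient of dx ∧ dy in d(df) is ∂^2 f/∂x ∂y - ∂^2 f/∂y ∂x = (z) - (z) = 0 (equality of mixed partials for smooth f).
Similarly for dx ∧ dz and dy ∧ dz — all coefficients vanish. So d(df) = 0.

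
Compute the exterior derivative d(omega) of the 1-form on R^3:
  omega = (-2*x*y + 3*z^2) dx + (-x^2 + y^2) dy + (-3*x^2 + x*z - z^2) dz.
d(omega) = (-6*x - 5*z) dx ∧ dz

For a 1-form omega = sum_i f_i dx_i, the exterior derivative is
  d(omega) = sum_{i < j} (∂f_j/∂x_i - ∂f_i/∂x_j) dx_i ∧ dx_j.
  coefficient of dx ∧ dz: ∂f_3/∂x - ∂f_1/∂z = ∂(-3*x^2 + x*z - z^2)/∂x - ∂(-2*x*y + 3*z^2)/∂z = -6*x - 5*z
Assembling: d(omega) = (-6*x - 5*z) dx ∧ dz.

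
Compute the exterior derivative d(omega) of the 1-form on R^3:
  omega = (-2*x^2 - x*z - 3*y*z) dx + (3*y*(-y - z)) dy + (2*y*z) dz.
d(omega) = (3*z) dx ∧ dy + (x + 3*y) dx ∧ dz + (3*y + 2*z) dy ∧ dz

For a 1-form omega = sum_i f_i dx_i, the exterior derivative is
  d(omega) = sum_{i < j} (∂f_j/∂x_i - ∂f_i/∂x_j) dx_i ∧ dx_j.
  coefficient of dx ∧ dy: ∂f_2/∂x - ∂f_1/∂y = ∂(3*y*(-y - z))/∂x - ∂(-2*x^2 - x*z - 3*y*z)/∂y = 3*z
  coefficient of dx ∧ dz: ∂f_3/∂x - ∂f_1/∂z = ∂(2*y*z)/∂x - ∂(-2*x^2 - x*z - 3*y*z)/∂z = x + 3*y
  coefficient of dy ∧ dz: ∂f_3/∂y - ∂f_2/∂z = ∂(2*y*z)/∂y - ∂(3*y*(-y - z))/∂z = 3*y + 2*z
Assembling: d(omega) = (3*z) dx ∧ dy + (x + 3*y) dx ∧ dz + (3*y + 2*z) dy ∧ dz.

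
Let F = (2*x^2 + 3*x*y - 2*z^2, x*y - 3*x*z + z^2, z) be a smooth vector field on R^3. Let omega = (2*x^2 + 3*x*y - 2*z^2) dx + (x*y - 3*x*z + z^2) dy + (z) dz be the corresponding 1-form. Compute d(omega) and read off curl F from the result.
d(omega) = (3*x - 2*z) dy ∧ dz + (-4*z) dz ∧ dx + (-3*x + y - 3*z) dx ∧ dy; curl F = (3*x - 2*z, -4*z, -3*x + y - 3*z)

d omega = sum_{i<j} (∂f_j/∂x_i - ∂f_i/∂x_j) dx_i ∧ dx_j. Under the identification (dy ∧ dz, dz ∧ dx, dx ∧ dy) ↔ (e_x, e_y, e_z), the coefficients are exactly the components of curl F. Compute:
  ∂R/∂y - ∂Q/∂z = (0) - (-3*x + 2*z) = 3*x - 2*z
  ∂P/∂z - ∂R/∂x = (-4*z) - (0) = -4*z
  ∂Q/∂x - ∂P/∂y = (y - 3*z) - (3*x) = -3*x + y - 3*z.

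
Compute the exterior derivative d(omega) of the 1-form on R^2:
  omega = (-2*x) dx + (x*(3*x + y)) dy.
d(omega) = (6*x + y) dx ∧ dy

For a 1-form omega = sum_i f_i dx_i, the exterior derivative is
  d(omega) = sum_{i < j} (∂f_j/∂x_i - ∂f_i/∂x_j) dx_i ∧ dx_j.
  coefficient of dx ∧ dy: ∂f_2/∂x - ∂f_1/∂y = ∂(x*(3*x + y))/∂x - ∂(-2*x)/∂y = 6*x + y
Assembling: d(omega) = (6*x + y) dx ∧ dy.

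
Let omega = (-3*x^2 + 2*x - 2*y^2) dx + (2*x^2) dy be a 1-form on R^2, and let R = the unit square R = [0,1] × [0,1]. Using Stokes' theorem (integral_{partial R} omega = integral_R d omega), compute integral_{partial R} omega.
integral_(partial R) omega = 4

Stokes: integral_partial_R omega = integral_R d omega with d omega = (∂Q/∂x - ∂P/∂y) dx ∧ dy.
  ∂Q/∂x = 4*x
  ∂P/∂y = -4*y
  integrand = ∂Q/∂x - ∂P/∂y = 4*x + 4*y.
Integrating over R: integral_0^1 integral_0^1 (4*x + 4*y) dx dy = 4.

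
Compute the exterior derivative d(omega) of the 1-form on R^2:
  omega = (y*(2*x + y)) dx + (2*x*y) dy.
d(omega) = (-2*x) dx ∧ dy

For a 1-form omega = sum_i f_i dx_i, the exterior derivative is
  d(omega) = sum_{i < j} (∂f_j/∂x_i - ∂f_i/∂x_j) dx_i ∧ dx_j.
  coefficient of dx ∧ dy: ∂f_2/∂x - ∂f_1/∂y = ∂(2*x*y)/∂x - ∂(y*(2*x + y))/∂y = -2*x
Assembling: d(omega) = (-2*x) dx ∧ dy.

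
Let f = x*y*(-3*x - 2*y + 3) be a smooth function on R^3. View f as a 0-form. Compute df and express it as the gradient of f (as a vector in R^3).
df = (y*(-6*x - 2*y + 3)) dx + (x*(-3*x - 4*y + 3)) dy + (0) dz; grad f = (y*(-6*x - 2*y + 3), x*(-3*x - 4*y + 3), 0)

For a 0-form f, d f = (∂f/∂x) dx + (∂f/∂y) dy + (∂f/∂z) dz. The components of the vector representation are exactly the entries of grad f in Cartesian coordinates:
  ∂f/∂x = y*(-6*x - 2*y + 3)
  ∂f/∂y = x*(-3*x - 4*y + 3)
  ∂f/∂z = 0.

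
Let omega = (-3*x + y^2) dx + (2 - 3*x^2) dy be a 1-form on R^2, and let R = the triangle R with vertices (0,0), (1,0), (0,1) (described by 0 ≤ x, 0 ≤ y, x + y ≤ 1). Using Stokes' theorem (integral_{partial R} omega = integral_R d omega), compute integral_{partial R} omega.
integral_(partial R) omega = -4/3

Stokes: integral_partial_R omega = integral_R d omega with d omega = (∂Q/∂x - ∂P/∂y) dx ∧ dy.
  ∂Q/∂x = -6*x
  ∂P/∂y = 2*y
  integrand = ∂Q/∂x - ∂P/∂y = -6*x - 2*y.
Integrating over R: integral_0^1 integral_0^{1-x} (-6*x - 2*y) dy dx = -4/3.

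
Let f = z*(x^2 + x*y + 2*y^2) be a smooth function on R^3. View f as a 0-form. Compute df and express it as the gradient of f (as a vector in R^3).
df = (z*(2*x + y)) dx + (z*(x + 4*y)) dy + (x^2 + x*y + 2*y^2) dz; grad f = (z*(2*x + y), z*(x + 4*y), x^2 + x*y + 2*y^2)

For a 0-form f, d f = (∂f/∂x) dx + (∂f/∂y) dy + (∂f/∂z) dz. The components of the vector representation are exactly the entries of grad f in Cartesian coordinates:
  ∂f/∂x = z*(2*x + y)
  ∂f/∂y = z*(x + 4*y)
  ∂f/∂z = x^2 + x*y + 2*y^2.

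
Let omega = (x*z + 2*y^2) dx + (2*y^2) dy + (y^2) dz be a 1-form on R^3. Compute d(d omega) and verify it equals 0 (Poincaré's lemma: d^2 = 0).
d(d omega) = 0

Step 1: d omega = sum_{i<j} (∂f_j/∂x_i - ∂f_i/∂x_j) dx_i ∧ dx_j:
  coeff of dx ∧ dy: -4*y
  coeff of dx ∧ dz: -x
  coeff of dy ∧ dz: 2*y
Step 2: Apply d again to each 2-form coefficient. The only possible 3-form in R^3 is dx ∧ dy ∧ dz, with coefficient
  ∂(coeff of dy∧dz)/∂x - ∂(coeff of dx∧dz)/∂y + ∂(coeff of dx∧dy)/∂z
  = ∂/∂x (2*y) - ∂/∂y (-x) + ∂/∂z (-4*y).
Each of these terms simplifies to sums of mixed partials that cancel in pairs. The result is 0 (by equality of mixed partials for smooth functions — Schwarz / Clairaut).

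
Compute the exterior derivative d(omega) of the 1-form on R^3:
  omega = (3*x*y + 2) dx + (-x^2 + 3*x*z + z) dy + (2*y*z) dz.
d(omega) = (-5*x + 3*z) dx ∧ dy + (-3*x + 2*z - 1) dy ∧ dz

For a 1-form omega = sum_i f_i dx_i, the exterior derivative is
  d(omega) = sum_{i < j} (∂f_j/∂x_i - ∂f_i/∂x_j) dx_i ∧ dx_j.
  coefficient of dx ∧ dy: ∂f_2/∂x - ∂f_1/∂y = ∂(-x^2 + 3*x*z + z)/∂x - ∂(3*x*y + 2)/∂y = -5*x + 3*z
  coefficient of dy ∧ dz: ∂f_3/∂y - ∂f_2/∂z = ∂(2*y*z)/∂y - ∂(-x^2 + 3*x*z + z)/∂z = -3*x + 2*z - 1
Assembling: d(omega) = (-5*x + 3*z) dx ∧ dy + (-3*x + 2*z - 1) dy ∧ dz.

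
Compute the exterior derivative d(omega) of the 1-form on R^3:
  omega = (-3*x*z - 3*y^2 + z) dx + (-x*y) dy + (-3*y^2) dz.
d(omega) = (5*y) dx ∧ dy + (3*x - 1) dx ∧ dz + (-6*y) dy ∧ dz

For a 1-form omega = sum_i f_i dx_i, the exterior derivative is
  d(omega) = sum_{i < j} (∂f_j/∂x_i - ∂f_i/∂x_j) dx_i ∧ dx_j.
  coefficient of dx ∧ dy: ∂f_2/∂x - ∂f_1/∂y = ∂(-x*y)/∂x - ∂(-3*x*z - 3*y^2 + z)/∂y = 5*y
  coefficient of dx ∧ dz: ∂f_3/∂x - ∂f_1/∂z = ∂(-3*y^2)/∂x - ∂(-3*x*z - 3*y^2 + z)/∂z = 3*x - 1
  coefficient of dy ∧ dz: ∂f_3/∂y - ∂f_2/∂z = ∂(-3*y^2)/∂y - ∂(-x*y)/∂z = -6*y
Assembling: d(omega) = (5*y) dx ∧ dy + (3*x - 1) dx ∧ dz + (-6*y) dy ∧ dz.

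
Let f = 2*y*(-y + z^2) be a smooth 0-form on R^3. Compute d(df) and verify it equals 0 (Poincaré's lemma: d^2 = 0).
d(df) = 0

Step 1: df = sum_i (∂f/∂x_i) dx_i = (0) dx + (-4*y + 2*z^2) dy + (4*y*z) dz.
Step 2: Apply d again. Using the 1-form formula, the coefficient of dx ∧ dy in d(df) is ∂^2 f/∂x ∂y - ∂^2 f/∂y ∂x = (0) - (0) = 0 (equality of mixed partials for smooth f).
Similarly for dx ∧ dz and dy ∧ dz — all coefficients vanish. So d(df) = 0.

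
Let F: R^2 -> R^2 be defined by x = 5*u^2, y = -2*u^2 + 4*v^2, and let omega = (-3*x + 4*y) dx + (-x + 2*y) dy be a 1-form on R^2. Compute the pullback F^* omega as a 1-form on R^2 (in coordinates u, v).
F^* omega = (-194*u^3 + 128*u*v^2) du + (-72*u^2*v + 64*v^3) dv

Using F^*(f dg) = (f ∘ F) d(g ∘ F), substitute each coordinate x_i by F_i(u, v) in f_i, and replace dx_i by d F_i = (∂F_i/∂u) du + (∂F_i/∂v) dv.
  For the x component: f_1(F) = -23*u^2 + 16*v^2; d F_1 = (10*u) du + (0) dv
  For the y component: f_2(F) = -9*u^2 + 8*v^2; d F_2 = (-4*u) du + (8*v) dv
Combining and collecting du, dv coefficients:
  coeff of du: -194*u^3 + 128*u*v^2
  coeff of dv: -72*u^2*v + 64*v^3
F^* omega = (-194*u^3 + 128*u*v^2) du + (-72*u^2*v + 64*v^3) dv.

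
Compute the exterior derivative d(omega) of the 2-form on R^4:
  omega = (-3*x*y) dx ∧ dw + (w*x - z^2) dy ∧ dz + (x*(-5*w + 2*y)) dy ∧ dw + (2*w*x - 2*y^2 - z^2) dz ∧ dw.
d(omega) = (-5*w + 3*x + 2*y) dx ∧ dy ∧ dw + (w) dx ∧ dy ∧ dz + (x - 4*y) dy ∧ dz ∧ dw + (2*w) dx ∧ dz ∧ dw

For a 2-form omega = sum_{i<j} g_{ij} dx_i ∧ dx_j, the exterior derivative is
  d(omega) = sum_{i<j} d(g_{ij}) ∧ dx_i ∧ dx_j = sum_{i<j, k} (∂g_{ij}/∂x_k) dx_k ∧ dx_i ∧ dx_j.
Expand each term, using dx_k ∧ dx_i ∧ dx_j = sgn(permutation) dx_{(a)} ∧ dx_{(b)} ∧ dx_{(c)} with (a < b < c) sorted:
  d(-3*x*y) includes (∂/∂y)(-3*x*y) dy = (-3*x) dy, which multiplied by dx ∧ dw gives (3*x) dx ∧ dy ∧ dw
  d(w*x - z^2) includes (∂/∂x)(w*x - z^2) dx = (w) dx, which multiplied by dy ∧ dz gives (w) dx ∧ dy ∧ dz
  d(w*x - z^2) includes (∂/∂w)(w*x - z^2) dw = (x) dw, which multiplied by dy ∧ dz gives (x) dy ∧ dz ∧ dw
  d(x*(-5*w + 2*y)) includes (∂/∂x)(x*(-5*w + 2*y)) dx = (-5*w + 2*y) dx, which multiplied by dy ∧ dw gives (-5*w + 2*y) dx ∧ dy ∧ dw
  d(2*w*x - 2*y^2 - z^2) includes (∂/∂x)(2*w*x - 2*y^2 - z^2) dx = (2*w) dx, which multiplied by dz ∧ dw gives (2*w) dx ∧ dz ∧ dw
  d(2*w*x - 2*y^2 - z^2) includes (∂/∂y)(2*w*x - 2*y^2 - z^2) dy = (-4*y) dy, which multiplied by dz ∧ dw gives (-4*y) dy ∧ dz ∧ dw
Collecting like 3-forms: d(omega) = (-5*w + 3*x + 2*y) dx ∧ dy ∧ dw + (w) dx ∧ dy ∧ dz + (x - 4*y) dy ∧ dz ∧ dw + (2*w) dx ∧ dz ∧ dw.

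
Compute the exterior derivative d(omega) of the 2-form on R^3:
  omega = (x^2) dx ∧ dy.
d(omega) = 0

For a 2-form omega = sum_{i<j} g_{ij} dx_i ∧ dx_j, the exterior derivative is
  d(omega) = sum_{i<j} d(g_{ij}) ∧ dx_i ∧ dx_j = sum_{i<j, k} (∂g_{ij}/∂x_k) dx_k ∧ dx_i ∧ dx_j.
Expand each term, using dx_k ∧ dx_i ∧ dx_j = sgn(permutation) dx_{(a)} ∧ dx_{(b)} ∧ dx_{(c)} with (a < b < c) sorted:

Collecting like 3-forms: d(omega) = 0.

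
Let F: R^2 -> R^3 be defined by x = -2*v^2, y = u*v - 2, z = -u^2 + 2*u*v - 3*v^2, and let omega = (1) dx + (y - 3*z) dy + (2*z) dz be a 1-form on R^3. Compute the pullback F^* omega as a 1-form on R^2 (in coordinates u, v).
F^* omega = (4*u^3 - 9*u^2*v + 15*u*v^2 - 3*v^3 - 2*v) du + (-u^3 + 15*u^2*v - 27*u*v^2 - 2*u + 36*v^3 - 4*v) dv

Using F^*(f dg) = (f ∘ F) d(g ∘ F), substitute each coordinate x_i by F_i(u, v) in f_i, and replace dx_i by d F_i = (∂F_i/∂u) du + (∂F_i/∂v) dv.
  For the x component: f_1(F) = 1; d F_1 = (0) du + (-4*v) dv
  For the y component: f_2(F) = 3*u^2 - 5*u*v + 9*v^2 - 2; d F_2 = (v) du + (u) dv
  For the z component: f_3(F) = -2*u^2 + 4*u*v - 6*v^2; d F_3 = (-2*u + 2*v) du + (2*u - 6*v) dv
Combining and collecting du, dv coefficients:
  coeff of du: 4*u^3 - 9*u^2*v + 15*u*v^2 - 3*v^3 - 2*v
  coeff of dv: -u^3 + 15*u^2*v - 27*u*v^2 - 2*u + 36*v^3 - 4*v
F^* omega = (4*u^3 - 9*u^2*v + 15*u*v^2 - 3*v^3 - 2*v) du + (-u^3 + 15*u^2*v - 27*u*v^2 - 2*u + 36*v^3 - 4*v) dv.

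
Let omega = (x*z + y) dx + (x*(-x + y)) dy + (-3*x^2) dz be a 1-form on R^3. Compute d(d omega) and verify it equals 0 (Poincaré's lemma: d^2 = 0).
d(d omega) = 0

Step 1: d omega = sum_{i<j} (∂f_j/∂x_i - ∂f_i/∂x_j) dx_i ∧ dx_j:
  coeff of dx ∧ dy: -2*x + y - 1
  coeff of dx ∧ dz: -7*x
  coeff of dy ∧ dz: 0
Step 2: Apply d again to each 2-form coefficient. The only possible 3-form in R^3 is dx ∧ dy ∧ dz, with coefficient
  ∂(coeff of dy∧dz)/∂x - ∂(coeff of dx∧dz)/∂y + ∂(coeff of dx∧dy)/∂z
  = ∂/∂x (0) - ∂/∂y (-7*x) + ∂/∂z (-2*x + y - 1).
Each of these terms simplifies to sums of mixed partials that cancel in pairs. The result is 0 (by equality of mixed partials for smooth functions — Schwarz / Clairaut).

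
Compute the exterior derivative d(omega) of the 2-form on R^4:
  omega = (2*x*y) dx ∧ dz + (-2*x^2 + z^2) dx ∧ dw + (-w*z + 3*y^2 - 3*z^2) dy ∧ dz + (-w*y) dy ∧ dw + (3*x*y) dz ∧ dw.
d(omega) = (-2*x) dx ∧ dy ∧ dz + (3*y - 2*z) dx ∧ dz ∧ dw + (3*x - z) dy ∧ dz ∧ dw

For a 2-form omega = sum_{i<j} g_{ij} dx_i ∧ dx_j, the exterior derivative is
  d(omega) = sum_{i<j} d(g_{ij}) ∧ dx_i ∧ dx_j = sum_{i<j, k} (∂g_{ij}/∂x_k) dx_k ∧ dx_i ∧ dx_j.
Expand each term, using dx_k ∧ dx_i ∧ dx_j = sgn(permutation) dx_{(a)} ∧ dx_{(b)} ∧ dx_{(c)} with (a < b < c) sorted:
  d(2*x*y) includes (∂/∂y)(2*x*y) dy = (2*x) dy, which multiplied by dx ∧ dz gives (-2*x) dx ∧ dy ∧ dz
  d(-2*x^2 + z^2) includes (∂/∂z)(-2*x^2 + z^2) dz = (2*z) dz, which multiplied by dx ∧ dw gives (-2*z) dx ∧ dz ∧ dw
  d(-w*z + 3*y^2 - 3*z^2) includes (∂/∂w)(-w*z + 3*y^2 - 3*z^2) dw = (-z) dw, which multiplied by dy ∧ dz gives (-z) dy ∧ dz ∧ dw
  d(3*x*y) includes (∂/∂x)(3*x*y) dx = (3*y) dx, which multiplied by dz ∧ dw gives (3*y) dx ∧ dz ∧ dw
  d(3*x*y) includes (∂/∂y)(3*x*y) dy = (3*x) dy, which multiplied by dz ∧ dw gives (3*x) dy ∧ dz ∧ dw
Collecting like 3-forms: d(omega) = (-2*x) dx ∧ dy ∧ dz + (3*y - 2*z) dx ∧ dz ∧ dw + (3*x - z) dy ∧ dz ∧ dw.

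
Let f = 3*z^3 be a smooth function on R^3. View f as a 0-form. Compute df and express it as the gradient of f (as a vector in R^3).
df = (0) dx + (0) dy + (9*z^2) dz; grad f = (0, 0, 9*z^2)

For a 0-form f, d f = (∂f/∂x) dx + (∂f/∂y) dy + (∂f/∂z) dz. The components of the vector representation are exactly the entries of grad f in Cartesian coordinates:
  ∂f/∂x = 0
  ∂f/∂y = 0
  ∂f/∂z = 9*z^2.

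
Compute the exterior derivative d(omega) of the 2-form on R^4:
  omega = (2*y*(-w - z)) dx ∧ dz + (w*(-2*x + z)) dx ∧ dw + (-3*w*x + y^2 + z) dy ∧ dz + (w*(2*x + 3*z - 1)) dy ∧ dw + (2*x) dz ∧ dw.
d(omega) = (-w + 2*z) dx ∧ dy ∧ dz + (-w - 2*y + 2) dx ∧ dz ∧ dw + (-3*w - 3*x) dy ∧ dz ∧ dw + (2*w) dx ∧ dy ∧ dw

For a 2-form omega = sum_{i<j} g_{ij} dx_i ∧ dx_j, the exterior derivative is
  d(omega) = sum_{i<j} d(g_{ij}) ∧ dx_i ∧ dx_j = sum_{i<j, k} (∂g_{ij}/∂x_k) dx_k ∧ dx_i ∧ dx_j.
Expand each term, using dx_k ∧ dx_i ∧ dx_j = sgn(permutation) dx_{(a)} ∧ dx_{(b)} ∧ dx_{(c)} with (a < b < c) sorted:
  d(2*y*(-w - z)) includes (∂/∂y)(2*y*(-w - z)) dy = (-2*w - 2*z) dy, which multiplied by dx ∧ dz gives (2*w + 2*z) dx ∧ dy ∧ dz
  d(2*y*(-w - z)) includes (∂/∂w)(2*y*(-w - z)) dw = (-2*y) dw, which multiplied by dx ∧ dz gives (-2*y) dx ∧ dz ∧ dw
  d(w*(-2*x + z)) includes (∂/∂z)(w*(-2*x + z)) dz = (w) dz, which multiplied by dx ∧ dw gives (-w) dx ∧ dz ∧ dw
  d(-3*w*x + y^2 + z) includes (∂/∂x)(-3*w*x + y^2 + z) dx = (-3*w) dx, which multiplied by dy ∧ dz gives (-3*w) dx ∧ dy ∧ dz
  d(-3*w*x + y^2 + z) includes (∂/∂w)(-3*w*x + y^2 + z) dw = (-3*x) dw, which multiplied by dy ∧ dz gives (-3*x) dy ∧ dz ∧ dw
  d(w*(2*x + 3*z - 1)) includes (∂/∂x)(w*(2*x + 3*z - 1)) dx = (2*w) dx, which multiplied by dy ∧ dw gives (2*w) dx ∧ dy ∧ dw
  d(w*(2*x + 3*z - 1)) includes (∂/∂z)(w*(2*x + 3*z - 1)) dz = (3*w) dz, which multiplied by dy ∧ dw gives (-3*w) dy ∧ dz ∧ dw
  d(2*x) includes (∂/∂x)(2*x) dx = (2) dx, which multiplied by dz ∧ dw gives (2) dx ∧ dz ∧ dw
Collecting like 3-forms: d(omega) = (-w + 2*z) dx ∧ dy ∧ dz + (-w - 2*y + 2) dx ∧ dz ∧ dw + (-3*w - 3*x) dy ∧ dz ∧ dw + (2*w) dx ∧ dy ∧ dw.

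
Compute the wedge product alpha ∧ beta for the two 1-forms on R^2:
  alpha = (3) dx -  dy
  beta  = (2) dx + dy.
alpha ∧ beta = (5) dx ∧ dy

Distribute the wedge, using dx_i ∧ dx_j = -dx_j ∧ dx_i and dx_i ∧ dx_i = 0. For each pair (i, j) with i < j, the coefficient of dx_i ∧ dx_j in alpha ∧ beta is (alpha_i * beta_j - alpha_j * beta_i). Collecting: alpha ∧ beta = (5) dx ∧ dy.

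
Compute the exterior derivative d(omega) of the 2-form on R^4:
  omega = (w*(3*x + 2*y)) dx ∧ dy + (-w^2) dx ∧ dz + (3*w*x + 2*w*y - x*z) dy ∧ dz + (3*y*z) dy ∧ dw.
d(omega) = (3*x + 2*y) dx ∧ dy ∧ dw + (-2*w) dx ∧ dz ∧ dw + (3*w - z) dx ∧ dy ∧ dz + (3*x - y) dy ∧ dz ∧ dw

For a 2-form omega = sum_{i<j} g_{ij} dx_i ∧ dx_j, the exterior derivative is
  d(omega) = sum_{i<j} d(g_{ij}) ∧ dx_i ∧ dx_j = sum_{i<j, k} (∂g_{ij}/∂x_k) dx_k ∧ dx_i ∧ dx_j.
Expand each term, using dx_k ∧ dx_i ∧ dx_j = sgn(permutation) dx_{(a)} ∧ dx_{(b)} ∧ dx_{(c)} with (a < b < c) sorted:
  d(w*(3*x + 2*y)) includes (∂/∂w)(w*(3*x + 2*y)) dw = (3*x + 2*y) dw, which multiplied by dx ∧ dy gives (3*x + 2*y) dx ∧ dy ∧ dw
  d(-w^2) includes (∂/∂w)(-w^2) dw = (-2*w) dw, which multiplied by dx ∧ dz gives (-2*w) dx ∧ dz ∧ dw
  d(3*w*x + 2*w*y - x*z) includes (∂/∂x)(3*w*x + 2*w*y - x*z) dx = (3*w - z) dx, which multiplied by dy ∧ dz gives (3*w - z) dx ∧ dy ∧ dz
  d(3*w*x + 2*w*y - x*z) includes (∂/∂w)(3*w*x + 2*w*y - x*z) dw = (3*x + 2*y) dw, which multiplied by dy ∧ dz gives (3*x + 2*y) dy ∧ dz ∧ dw
  d(3*y*z) includes (∂/∂z)(3*y*z) dz = (3*y) dz, which multiplied by dy ∧ dw gives (-3*y) dy ∧ dz ∧ dw
Collecting like 3-forms: d(omega) = (3*x + 2*y) dx ∧ dy ∧ dw + (-2*w) dx ∧ dz ∧ dw + (3*w - z) dx ∧ dy ∧ dz + (3*x - y) dy ∧ dz ∧ dw.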